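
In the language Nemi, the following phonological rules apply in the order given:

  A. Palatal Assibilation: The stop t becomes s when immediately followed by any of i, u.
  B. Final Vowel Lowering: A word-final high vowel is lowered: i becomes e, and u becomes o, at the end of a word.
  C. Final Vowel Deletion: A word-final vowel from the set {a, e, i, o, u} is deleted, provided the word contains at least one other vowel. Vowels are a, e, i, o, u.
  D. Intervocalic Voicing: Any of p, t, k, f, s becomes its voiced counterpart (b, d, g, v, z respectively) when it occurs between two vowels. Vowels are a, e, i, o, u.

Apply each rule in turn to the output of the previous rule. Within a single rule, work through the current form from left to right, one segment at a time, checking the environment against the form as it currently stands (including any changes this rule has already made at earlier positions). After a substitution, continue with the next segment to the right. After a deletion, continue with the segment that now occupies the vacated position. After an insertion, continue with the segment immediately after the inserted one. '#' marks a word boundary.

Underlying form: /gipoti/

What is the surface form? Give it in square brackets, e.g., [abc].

[gibos]

A Palatal Assibilation: [gipoti] → [giposi]
B Final Vowel Lowering: [giposi] → [gipose]
C Final Vowel Deletion: [gipose] → [gipos]
D Intervocalic Voicing: [gipos] → [gibos]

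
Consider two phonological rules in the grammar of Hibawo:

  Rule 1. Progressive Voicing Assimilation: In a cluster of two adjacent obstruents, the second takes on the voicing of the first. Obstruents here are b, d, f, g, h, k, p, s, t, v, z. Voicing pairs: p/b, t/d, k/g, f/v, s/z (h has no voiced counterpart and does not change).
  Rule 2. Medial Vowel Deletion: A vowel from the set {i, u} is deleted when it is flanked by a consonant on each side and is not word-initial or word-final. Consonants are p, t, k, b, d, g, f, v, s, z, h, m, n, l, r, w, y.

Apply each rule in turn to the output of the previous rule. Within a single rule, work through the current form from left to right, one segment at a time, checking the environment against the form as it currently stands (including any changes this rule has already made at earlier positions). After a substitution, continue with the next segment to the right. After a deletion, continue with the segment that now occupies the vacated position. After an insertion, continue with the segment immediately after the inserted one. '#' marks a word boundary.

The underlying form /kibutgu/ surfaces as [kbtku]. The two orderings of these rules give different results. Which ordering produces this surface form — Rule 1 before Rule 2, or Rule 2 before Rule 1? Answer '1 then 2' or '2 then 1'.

Order 1 then 2:
  1 Progressive Voicing Assimilation: [kibutgu] → [kibutku]
  2 Medial Vowel Deletion: [kibutku] → [kbtku]
  result: [kbtku]
Order 2 then 1:
  2 Medial Vowel Deletion: [kibutgu] → [kbtgu]
  1 Progressive Voicing Assimilation: [kbtgu] → [kptku]
  result: [kptku]

1 then 2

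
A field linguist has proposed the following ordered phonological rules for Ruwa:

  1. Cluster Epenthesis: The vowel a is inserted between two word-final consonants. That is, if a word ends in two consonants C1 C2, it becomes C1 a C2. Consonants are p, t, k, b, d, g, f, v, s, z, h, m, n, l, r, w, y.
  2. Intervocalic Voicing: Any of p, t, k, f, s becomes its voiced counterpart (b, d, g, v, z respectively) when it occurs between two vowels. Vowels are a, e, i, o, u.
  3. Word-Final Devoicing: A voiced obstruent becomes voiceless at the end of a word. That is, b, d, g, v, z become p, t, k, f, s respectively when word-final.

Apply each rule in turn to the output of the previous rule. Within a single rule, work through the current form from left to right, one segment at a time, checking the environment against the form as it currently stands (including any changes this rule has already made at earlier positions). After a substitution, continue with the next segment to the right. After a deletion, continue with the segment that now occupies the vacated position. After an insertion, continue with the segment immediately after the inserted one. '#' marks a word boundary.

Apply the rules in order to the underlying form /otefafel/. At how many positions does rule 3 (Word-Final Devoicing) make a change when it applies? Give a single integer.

0

1 Cluster Epenthesis: no change — [otefafel]
2 Intervocalic Voicing: [otefafel] → [odevavel]
3 Word-Final Devoicing: no change — [odevavel]
Rule 3 changed 0 position(s).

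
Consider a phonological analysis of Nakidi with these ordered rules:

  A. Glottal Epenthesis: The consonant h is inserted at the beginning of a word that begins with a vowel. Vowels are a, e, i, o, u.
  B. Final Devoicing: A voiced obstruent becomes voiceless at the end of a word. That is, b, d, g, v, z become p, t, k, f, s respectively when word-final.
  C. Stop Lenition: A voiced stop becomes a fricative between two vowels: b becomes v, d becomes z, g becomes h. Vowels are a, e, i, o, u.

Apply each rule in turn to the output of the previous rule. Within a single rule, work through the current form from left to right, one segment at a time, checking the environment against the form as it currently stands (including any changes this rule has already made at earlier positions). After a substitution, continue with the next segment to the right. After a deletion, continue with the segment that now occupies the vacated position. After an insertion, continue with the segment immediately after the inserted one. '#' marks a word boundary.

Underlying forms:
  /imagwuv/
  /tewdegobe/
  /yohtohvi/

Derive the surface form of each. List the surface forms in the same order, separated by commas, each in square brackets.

/imagwuv/:
  A Glottal Epenthesis: [imagwuv] → [himagwuv]
  B Final Devoicing: [himagwuv] → [himagwuf]
  C Stop Lenition: no change — [himagwuf]
/tewdegobe/:
  A Glottal Epenthesis: no change — [tewdegobe]
  B Final Devoicing: no change — [tewdegobe]
  C Stop Lenition: [tewdegobe] → [tewdehove]
/yohtohvi/:
  A Glottal Epenthesis: no change — [yohtohvi]
  B Final Devoicing: no change — [yohtohvi]
  C Stop Lenition: no change — [yohtohvi]

[himagwuf], [tewdehove], [yohtohvi]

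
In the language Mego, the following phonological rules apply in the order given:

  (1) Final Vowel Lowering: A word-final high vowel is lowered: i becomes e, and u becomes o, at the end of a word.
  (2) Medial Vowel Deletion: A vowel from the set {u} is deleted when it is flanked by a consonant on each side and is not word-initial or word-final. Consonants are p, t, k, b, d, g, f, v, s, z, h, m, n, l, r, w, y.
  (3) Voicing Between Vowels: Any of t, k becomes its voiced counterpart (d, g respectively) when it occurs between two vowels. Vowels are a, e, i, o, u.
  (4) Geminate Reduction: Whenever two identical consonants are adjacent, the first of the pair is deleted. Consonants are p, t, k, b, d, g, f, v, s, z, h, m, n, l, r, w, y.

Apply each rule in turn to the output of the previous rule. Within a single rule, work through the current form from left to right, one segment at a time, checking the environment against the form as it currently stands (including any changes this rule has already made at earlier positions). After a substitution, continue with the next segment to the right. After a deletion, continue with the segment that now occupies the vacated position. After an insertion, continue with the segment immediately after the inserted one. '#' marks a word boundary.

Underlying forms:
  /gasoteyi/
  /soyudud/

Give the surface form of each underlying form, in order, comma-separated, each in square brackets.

[gasodeye], [soyd]

/gasoteyi/:
  (1) Final Vowel Lowering: [gasoteyi] → [gasoteye]
  (2) Medial Vowel Deletion: no change — [gasoteye]
  (3) Voicing Between Vowels: [gasoteye] → [gasodeye]
  (4) Geminate Reduction: no change — [gasodeye]
/soyudud/:
  (1) Final Vowel Lowering: no change — [soyudud]
  (2) Medial Vowel Deletion: [soyudud] → [soydd]
  (3) Voicing Between Vowels: no change — [soydd]
  (4) Geminate Reduction: [soydd] → [soyd]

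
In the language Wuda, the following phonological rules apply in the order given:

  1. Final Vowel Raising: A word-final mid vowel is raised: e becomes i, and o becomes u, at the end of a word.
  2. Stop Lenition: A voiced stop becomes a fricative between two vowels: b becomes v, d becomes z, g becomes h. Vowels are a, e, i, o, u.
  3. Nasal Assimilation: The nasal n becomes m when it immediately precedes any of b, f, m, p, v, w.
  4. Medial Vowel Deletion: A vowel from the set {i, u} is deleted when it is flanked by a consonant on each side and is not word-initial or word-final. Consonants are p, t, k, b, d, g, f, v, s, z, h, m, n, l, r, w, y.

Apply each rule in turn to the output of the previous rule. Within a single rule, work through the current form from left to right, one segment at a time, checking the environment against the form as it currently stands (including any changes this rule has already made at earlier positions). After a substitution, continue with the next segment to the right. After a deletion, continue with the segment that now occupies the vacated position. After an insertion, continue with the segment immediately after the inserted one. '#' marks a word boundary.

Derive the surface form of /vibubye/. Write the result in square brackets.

1 Final Vowel Raising: [vibubye] → [vibubyi]
2 Stop Lenition: [vibubyi] → [vivubyi]
3 Nasal Assimilation: no change — [vivubyi]
4 Medial Vowel Deletion: [vivubyi] → [vvbyi]

[vvbyi]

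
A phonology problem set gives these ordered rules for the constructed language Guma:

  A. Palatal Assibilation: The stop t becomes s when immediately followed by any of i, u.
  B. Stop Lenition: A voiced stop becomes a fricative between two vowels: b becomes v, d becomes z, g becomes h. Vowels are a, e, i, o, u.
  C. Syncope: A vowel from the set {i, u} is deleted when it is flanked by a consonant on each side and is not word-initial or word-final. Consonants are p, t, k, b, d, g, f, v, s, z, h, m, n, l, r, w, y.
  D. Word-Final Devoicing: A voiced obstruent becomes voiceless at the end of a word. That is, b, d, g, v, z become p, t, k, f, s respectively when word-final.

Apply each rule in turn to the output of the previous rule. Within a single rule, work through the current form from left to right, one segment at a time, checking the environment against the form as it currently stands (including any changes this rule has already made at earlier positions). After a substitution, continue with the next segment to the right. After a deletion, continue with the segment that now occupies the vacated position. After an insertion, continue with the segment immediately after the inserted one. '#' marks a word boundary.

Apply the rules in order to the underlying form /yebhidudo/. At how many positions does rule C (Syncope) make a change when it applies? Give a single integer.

2

A Palatal Assibilation: no change — [yebhidudo]
B Stop Lenition: [yebhidudo] → [yebhizuzo]
C Syncope: [yebhizuzo] → [yebhzzo]
D Word-Final Devoicing: no change — [yebhzzo]
Rule C changed 2 position(s).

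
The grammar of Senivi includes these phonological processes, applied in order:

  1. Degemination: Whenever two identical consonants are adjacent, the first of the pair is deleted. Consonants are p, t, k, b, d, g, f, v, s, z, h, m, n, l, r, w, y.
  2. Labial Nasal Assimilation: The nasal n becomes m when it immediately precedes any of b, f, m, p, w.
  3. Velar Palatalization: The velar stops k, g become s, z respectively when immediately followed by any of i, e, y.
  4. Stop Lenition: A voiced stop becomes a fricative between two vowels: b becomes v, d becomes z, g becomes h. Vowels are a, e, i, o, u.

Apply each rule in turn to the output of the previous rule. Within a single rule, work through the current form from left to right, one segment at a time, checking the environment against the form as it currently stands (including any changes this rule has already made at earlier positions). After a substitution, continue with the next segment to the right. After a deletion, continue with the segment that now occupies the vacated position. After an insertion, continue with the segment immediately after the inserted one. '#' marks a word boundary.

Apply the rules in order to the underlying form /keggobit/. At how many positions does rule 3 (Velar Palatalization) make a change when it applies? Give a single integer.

1

1 Degemination: [keggobit] → [kegobit]
2 Labial Nasal Assimilation: no change — [kegobit]
3 Velar Palatalization: [kegobit] → [segobit]
4 Stop Lenition: [segobit] → [sehovit]
Rule 3 changed 1 position(s).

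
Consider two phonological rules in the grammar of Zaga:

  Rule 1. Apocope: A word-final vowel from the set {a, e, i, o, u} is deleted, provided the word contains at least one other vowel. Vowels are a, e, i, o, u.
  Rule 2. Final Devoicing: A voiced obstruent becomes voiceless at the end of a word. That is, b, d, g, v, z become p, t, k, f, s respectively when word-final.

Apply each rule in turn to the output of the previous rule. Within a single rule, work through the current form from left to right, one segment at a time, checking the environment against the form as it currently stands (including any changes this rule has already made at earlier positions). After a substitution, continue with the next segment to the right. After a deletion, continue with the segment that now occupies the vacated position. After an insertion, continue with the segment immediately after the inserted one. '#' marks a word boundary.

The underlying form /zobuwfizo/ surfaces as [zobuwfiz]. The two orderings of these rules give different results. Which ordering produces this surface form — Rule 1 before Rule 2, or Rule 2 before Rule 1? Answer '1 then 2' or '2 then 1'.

2 then 1

Order 1 then 2:
  1 Apocope: [zobuwfizo] → [zobuwfiz]
  2 Final Devoicing: [zobuwfiz] → [zobuwfis]
  result: [zobuwfis]
Order 2 then 1:
  2 Final Devoicing: no change — [zobuwfizo]
  1 Apocope: [zobuwfizo] → [zobuwfiz]
  result: [zobuwfiz]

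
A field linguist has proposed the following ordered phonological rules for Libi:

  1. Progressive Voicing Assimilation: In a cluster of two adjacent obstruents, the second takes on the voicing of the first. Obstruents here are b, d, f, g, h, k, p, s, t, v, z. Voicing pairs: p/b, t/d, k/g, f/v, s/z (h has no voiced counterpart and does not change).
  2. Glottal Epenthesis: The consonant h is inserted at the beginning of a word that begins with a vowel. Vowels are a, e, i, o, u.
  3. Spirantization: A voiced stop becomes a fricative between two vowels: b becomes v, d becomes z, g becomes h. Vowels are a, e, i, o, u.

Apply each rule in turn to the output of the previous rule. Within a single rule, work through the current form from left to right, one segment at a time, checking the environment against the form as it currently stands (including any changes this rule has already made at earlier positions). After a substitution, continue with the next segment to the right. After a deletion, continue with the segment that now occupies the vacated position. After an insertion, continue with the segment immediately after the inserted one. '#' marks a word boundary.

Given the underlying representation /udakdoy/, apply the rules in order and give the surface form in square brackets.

1 Progressive Voicing Assimilation: [udakdoy] → [udaktoy]
2 Glottal Epenthesis: [udaktoy] → [hudaktoy]
3 Spirantization: [hudaktoy] → [huzaktoy]

[huzaktoy]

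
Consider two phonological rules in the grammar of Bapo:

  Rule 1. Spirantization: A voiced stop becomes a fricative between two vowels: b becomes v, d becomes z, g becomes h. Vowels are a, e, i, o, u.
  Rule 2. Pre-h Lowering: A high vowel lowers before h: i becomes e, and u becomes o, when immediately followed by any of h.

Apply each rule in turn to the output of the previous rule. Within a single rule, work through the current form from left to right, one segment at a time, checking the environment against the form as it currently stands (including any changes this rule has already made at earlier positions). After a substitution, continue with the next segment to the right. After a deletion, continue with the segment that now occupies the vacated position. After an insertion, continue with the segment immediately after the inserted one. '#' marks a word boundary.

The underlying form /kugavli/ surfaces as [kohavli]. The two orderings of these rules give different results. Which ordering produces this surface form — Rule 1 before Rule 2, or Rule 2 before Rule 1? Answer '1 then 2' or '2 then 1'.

1 then 2

Order 1 then 2:
  1 Spirantization: [kugavli] → [kuhavli]
  2 Pre-h Lowering: [kuhavli] → [kohavli]
  result: [kohavli]
Order 2 then 1:
  2 Pre-h Lowering: no change — [kugavli]
  1 Spirantization: [kugavli] → [kuhavli]
  result: [kuhavli]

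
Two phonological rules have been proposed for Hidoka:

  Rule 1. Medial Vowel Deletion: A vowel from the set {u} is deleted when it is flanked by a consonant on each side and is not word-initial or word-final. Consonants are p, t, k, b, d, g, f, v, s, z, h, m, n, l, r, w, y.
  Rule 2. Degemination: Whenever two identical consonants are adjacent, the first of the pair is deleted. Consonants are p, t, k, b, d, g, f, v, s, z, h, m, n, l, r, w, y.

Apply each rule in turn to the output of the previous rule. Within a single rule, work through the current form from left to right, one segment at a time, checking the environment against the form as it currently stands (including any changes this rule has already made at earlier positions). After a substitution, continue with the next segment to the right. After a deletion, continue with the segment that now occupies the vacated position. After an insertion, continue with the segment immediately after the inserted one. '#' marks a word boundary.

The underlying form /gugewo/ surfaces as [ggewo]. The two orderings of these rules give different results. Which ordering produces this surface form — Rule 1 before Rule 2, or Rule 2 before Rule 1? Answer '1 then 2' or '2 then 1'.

Order 1 then 2:
  1 Medial Vowel Deletion: [gugewo] → [ggewo]
  2 Degemination: [ggewo] → [gewo]
  result: [gewo]
Order 2 then 1:
  2 Degemination: no change — [gugewo]
  1 Medial Vowel Deletion: [gugewo] → [ggewo]
  result: [ggewo]

2 then 1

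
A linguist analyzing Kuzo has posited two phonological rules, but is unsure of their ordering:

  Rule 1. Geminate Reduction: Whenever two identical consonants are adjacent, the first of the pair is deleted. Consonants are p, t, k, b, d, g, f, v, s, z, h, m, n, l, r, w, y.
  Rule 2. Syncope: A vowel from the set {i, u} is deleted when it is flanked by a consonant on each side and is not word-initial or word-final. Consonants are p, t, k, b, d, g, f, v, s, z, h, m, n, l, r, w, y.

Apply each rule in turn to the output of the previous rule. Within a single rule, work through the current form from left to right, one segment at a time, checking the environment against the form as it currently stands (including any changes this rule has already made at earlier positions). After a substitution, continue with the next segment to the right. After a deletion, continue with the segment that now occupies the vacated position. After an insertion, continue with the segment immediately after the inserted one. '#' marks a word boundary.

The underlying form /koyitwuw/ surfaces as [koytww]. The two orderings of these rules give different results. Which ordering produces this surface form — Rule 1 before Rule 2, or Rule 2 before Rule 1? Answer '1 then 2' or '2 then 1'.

Order 1 then 2:
  1 Geminate Reduction: no change — [koyitwuw]
  2 Syncope: [koyitwuw] → [koytww]
  result: [koytww]
Order 2 then 1:
  2 Syncope: [koyitwuw] → [koytww]
  1 Geminate Reduction: [koytww] → [koytw]
  result: [koytw]

1 then 2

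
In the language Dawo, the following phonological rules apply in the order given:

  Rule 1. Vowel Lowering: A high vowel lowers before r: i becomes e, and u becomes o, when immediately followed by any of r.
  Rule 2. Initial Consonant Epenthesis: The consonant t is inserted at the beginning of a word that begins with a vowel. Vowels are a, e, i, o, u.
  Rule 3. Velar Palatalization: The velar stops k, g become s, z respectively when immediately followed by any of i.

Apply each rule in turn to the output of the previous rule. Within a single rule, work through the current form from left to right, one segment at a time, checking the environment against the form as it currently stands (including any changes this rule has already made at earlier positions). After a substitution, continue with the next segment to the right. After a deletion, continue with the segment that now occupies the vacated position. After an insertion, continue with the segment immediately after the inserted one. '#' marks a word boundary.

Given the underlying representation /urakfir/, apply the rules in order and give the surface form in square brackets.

[torakfer]

Rule 1 Vowel Lowering: [urakfir] → [orakfer]
Rule 2 Initial Consonant Epenthesis: [orakfer] → [torakfer]
Rule 3 Velar Palatalization: no change — [torakfer]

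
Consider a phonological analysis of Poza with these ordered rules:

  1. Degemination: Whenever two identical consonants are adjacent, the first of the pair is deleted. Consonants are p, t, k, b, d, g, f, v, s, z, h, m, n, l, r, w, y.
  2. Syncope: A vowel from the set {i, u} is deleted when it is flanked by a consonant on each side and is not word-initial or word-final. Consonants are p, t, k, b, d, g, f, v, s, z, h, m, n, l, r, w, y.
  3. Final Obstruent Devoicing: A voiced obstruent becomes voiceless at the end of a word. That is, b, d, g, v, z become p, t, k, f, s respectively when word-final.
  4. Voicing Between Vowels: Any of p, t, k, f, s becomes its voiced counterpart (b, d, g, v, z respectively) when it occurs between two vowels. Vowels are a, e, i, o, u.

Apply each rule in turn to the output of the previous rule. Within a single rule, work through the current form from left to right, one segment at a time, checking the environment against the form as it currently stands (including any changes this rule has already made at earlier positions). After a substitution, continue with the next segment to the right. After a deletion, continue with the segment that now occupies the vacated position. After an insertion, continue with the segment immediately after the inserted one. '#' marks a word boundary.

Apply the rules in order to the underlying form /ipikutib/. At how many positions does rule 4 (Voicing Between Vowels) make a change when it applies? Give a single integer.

0

1 Degemination: no change — [ipikutib]
2 Syncope: [ipikutib] → [ipktb]
3 Final Obstruent Devoicing: [ipktb] → [ipktp]
4 Voicing Between Vowels: no change — [ipktp]
Rule 4 changed 0 position(s).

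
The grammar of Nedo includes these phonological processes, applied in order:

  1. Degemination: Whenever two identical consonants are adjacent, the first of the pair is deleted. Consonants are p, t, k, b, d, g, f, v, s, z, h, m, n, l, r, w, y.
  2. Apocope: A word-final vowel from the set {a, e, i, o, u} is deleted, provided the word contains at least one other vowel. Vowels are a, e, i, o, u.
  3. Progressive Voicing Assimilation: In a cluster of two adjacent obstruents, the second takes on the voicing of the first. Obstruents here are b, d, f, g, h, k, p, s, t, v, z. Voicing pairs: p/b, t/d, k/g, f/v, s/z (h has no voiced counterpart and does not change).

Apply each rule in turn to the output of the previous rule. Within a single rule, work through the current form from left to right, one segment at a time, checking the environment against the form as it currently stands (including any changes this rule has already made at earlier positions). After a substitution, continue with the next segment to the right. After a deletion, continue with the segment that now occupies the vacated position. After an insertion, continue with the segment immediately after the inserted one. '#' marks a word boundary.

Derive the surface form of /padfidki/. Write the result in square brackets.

1 Degemination: no change — [padfidki]
2 Apocope: [padfidki] → [padfidk]
3 Progressive Voicing Assimilation: [padfidk] → [padvidg]

[padvidg]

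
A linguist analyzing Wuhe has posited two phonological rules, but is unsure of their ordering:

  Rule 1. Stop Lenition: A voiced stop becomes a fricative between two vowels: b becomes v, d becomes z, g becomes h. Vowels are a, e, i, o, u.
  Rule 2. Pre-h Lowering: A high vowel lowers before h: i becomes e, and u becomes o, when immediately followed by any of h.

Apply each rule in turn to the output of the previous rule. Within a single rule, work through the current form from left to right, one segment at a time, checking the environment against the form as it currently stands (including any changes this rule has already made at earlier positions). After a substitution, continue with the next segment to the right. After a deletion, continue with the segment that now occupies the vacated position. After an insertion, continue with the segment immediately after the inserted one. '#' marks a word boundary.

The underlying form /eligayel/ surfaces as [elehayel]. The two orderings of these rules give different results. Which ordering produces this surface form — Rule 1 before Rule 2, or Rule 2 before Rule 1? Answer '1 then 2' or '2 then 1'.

Order 1 then 2:
  1 Stop Lenition: [eligayel] → [elihayel]
  2 Pre-h Lowering: [elihayel] → [elehayel]
  result: [elehayel]
Order 2 then 1:
  2 Pre-h Lowering: no change — [eligayel]
  1 Stop Lenition: [eligayel] → [elihayel]
  result: [elihayel]

1 then 2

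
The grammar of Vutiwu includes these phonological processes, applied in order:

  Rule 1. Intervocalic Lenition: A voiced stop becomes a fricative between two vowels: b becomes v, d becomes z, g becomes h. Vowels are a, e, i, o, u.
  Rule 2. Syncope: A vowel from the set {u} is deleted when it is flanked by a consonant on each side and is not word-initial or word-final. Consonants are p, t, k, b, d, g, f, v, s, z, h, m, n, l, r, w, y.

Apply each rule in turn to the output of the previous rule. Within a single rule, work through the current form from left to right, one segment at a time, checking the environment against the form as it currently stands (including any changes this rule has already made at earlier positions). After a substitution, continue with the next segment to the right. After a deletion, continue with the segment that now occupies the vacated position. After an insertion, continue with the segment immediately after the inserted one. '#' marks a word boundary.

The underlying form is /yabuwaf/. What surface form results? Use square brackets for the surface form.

Rule 1 Intervocalic Lenition: [yabuwaf] → [yavuwaf]
Rule 2 Syncope: [yavuwaf] → [yavwaf]

[yavwaf]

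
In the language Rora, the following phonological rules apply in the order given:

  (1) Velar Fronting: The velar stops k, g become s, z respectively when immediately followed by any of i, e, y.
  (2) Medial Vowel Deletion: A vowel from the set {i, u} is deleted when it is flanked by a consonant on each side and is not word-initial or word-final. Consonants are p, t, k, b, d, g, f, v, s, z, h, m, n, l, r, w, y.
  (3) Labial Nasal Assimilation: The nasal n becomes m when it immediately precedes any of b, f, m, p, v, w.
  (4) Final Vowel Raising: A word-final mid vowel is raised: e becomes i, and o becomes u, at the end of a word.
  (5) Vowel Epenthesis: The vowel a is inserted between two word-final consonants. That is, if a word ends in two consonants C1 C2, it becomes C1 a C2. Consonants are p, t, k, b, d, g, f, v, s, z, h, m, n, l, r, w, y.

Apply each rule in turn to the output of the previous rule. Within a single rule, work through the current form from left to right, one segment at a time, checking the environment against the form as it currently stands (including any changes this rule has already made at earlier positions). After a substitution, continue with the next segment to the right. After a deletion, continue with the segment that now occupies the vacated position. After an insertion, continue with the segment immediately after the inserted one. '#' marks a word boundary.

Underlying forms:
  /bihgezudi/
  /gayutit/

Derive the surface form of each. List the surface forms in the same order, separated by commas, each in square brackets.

[bhzezdi], [gaytat]

/bihgezudi/:
  (1) Velar Fronting: [bihgezudi] → [bihzezudi]
  (2) Medial Vowel Deletion: [bihzezudi] → [bhzezdi]
  (3) Labial Nasal Assimilation: no change — [bhzezdi]
  (4) Final Vowel Raising: no change — [bhzezdi]
  (5) Vowel Epenthesis: no change — [bhzezdi]
/gayutit/:
  (1) Velar Fronting: no change — [gayutit]
  (2) Medial Vowel Deletion: [gayutit] → [gaytt]
  (3) Labial Nasal Assimilation: no change — [gaytt]
  (4) Final Vowel Raising: no change — [gaytt]
  (5) Vowel Epenthesis: [gaytt] → [gaytat]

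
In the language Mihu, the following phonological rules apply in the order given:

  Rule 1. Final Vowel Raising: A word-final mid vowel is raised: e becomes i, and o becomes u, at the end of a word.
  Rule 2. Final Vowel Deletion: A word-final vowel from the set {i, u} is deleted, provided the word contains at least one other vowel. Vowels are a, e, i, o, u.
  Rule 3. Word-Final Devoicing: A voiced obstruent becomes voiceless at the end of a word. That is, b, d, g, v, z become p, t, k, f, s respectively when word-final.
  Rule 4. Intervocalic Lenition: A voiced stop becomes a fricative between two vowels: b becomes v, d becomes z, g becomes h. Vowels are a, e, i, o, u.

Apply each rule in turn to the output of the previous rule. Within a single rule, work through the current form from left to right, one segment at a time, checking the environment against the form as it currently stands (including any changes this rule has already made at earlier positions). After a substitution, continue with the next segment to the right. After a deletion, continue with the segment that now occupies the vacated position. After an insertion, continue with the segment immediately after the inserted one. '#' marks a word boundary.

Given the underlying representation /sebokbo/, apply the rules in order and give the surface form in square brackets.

[sevokp]

Rule 1 Final Vowel Raising: [sebokbo] → [sebokbu]
Rule 2 Final Vowel Deletion: [sebokbu] → [sebokb]
Rule 3 Word-Final Devoicing: [sebokb] → [sebokp]
Rule 4 Intervocalic Lenition: [sebokp] → [sevokp]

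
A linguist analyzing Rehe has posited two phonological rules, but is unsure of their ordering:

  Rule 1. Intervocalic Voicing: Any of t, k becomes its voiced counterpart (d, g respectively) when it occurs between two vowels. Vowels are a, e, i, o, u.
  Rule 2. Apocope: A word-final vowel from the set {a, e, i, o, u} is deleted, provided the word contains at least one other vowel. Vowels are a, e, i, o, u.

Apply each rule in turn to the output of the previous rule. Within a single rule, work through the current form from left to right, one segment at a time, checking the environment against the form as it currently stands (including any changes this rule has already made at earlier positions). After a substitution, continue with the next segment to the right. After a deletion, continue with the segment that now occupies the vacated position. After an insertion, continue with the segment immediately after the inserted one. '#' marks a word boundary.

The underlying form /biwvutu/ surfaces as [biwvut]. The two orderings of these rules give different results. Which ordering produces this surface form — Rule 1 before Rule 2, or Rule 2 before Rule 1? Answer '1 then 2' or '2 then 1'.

Order 1 then 2:
  1 Intervocalic Voicing: [biwvutu] → [biwvudu]
  2 Apocope: [biwvudu] → [biwvud]
  result: [biwvud]
Order 2 then 1:
  2 Apocope: [biwvutu] → [biwvut]
  1 Intervocalic Voicing: no change — [biwvut]
  result: [biwvut]

2 then 1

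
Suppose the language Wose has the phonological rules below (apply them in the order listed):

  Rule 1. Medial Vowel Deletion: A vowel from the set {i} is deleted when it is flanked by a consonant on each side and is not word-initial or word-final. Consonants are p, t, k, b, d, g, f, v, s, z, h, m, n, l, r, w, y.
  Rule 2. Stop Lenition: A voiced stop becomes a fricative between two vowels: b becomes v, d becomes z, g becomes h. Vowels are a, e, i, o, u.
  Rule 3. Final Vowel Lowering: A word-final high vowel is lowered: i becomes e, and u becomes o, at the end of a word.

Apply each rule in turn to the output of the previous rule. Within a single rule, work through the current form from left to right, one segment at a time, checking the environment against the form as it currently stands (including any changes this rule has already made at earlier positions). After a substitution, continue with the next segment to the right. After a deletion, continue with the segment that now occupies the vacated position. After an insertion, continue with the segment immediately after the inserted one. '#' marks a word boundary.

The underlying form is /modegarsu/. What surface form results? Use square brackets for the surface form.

Rule 1 Medial Vowel Deletion: no change — [modegarsu]
Rule 2 Stop Lenition: [modegarsu] → [mozeharsu]
Rule 3 Final Vowel Lowering: [mozeharsu] → [mozeharso]

[mozeharso]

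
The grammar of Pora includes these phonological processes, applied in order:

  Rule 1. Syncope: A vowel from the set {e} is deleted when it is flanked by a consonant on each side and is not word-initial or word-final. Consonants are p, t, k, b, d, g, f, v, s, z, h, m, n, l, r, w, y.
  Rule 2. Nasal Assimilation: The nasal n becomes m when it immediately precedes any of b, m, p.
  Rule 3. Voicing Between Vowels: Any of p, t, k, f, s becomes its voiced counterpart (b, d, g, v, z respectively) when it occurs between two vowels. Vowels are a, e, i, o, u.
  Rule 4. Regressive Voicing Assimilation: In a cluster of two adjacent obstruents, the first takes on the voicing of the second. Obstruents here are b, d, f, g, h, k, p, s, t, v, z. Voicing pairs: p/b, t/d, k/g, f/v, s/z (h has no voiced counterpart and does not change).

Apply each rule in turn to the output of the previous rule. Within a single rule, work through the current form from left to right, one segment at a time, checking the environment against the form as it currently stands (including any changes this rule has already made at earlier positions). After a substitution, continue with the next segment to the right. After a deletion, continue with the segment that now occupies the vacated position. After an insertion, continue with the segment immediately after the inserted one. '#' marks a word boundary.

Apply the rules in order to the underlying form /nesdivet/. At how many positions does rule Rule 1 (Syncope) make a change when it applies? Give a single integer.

2

Rule 1 Syncope: [nesdivet] → [nsdivt]
Rule 2 Nasal Assimilation: no change — [nsdivt]
Rule 3 Voicing Between Vowels: no change — [nsdivt]
Rule 4 Regressive Voicing Assimilation: [nsdivt] → [nzdift]
Rule Rule 1 changed 2 position(s).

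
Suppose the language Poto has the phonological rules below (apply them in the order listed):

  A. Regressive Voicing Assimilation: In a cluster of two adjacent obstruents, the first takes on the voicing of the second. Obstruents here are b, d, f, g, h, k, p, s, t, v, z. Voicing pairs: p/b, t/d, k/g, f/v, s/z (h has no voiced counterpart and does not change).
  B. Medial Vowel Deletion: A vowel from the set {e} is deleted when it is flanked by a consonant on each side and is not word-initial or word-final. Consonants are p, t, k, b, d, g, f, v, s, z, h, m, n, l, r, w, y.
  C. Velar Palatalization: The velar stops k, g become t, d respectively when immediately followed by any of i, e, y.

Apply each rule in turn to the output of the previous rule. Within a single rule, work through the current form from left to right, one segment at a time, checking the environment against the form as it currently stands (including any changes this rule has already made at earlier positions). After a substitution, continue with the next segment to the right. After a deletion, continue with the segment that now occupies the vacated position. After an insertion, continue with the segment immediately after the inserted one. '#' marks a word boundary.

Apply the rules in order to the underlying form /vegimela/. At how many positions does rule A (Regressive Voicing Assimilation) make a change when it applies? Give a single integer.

A Regressive Voicing Assimilation: no change — [vegimela]
B Medial Vowel Deletion: [vegimela] → [vgimla]
C Velar Palatalization: [vgimla] → [vdimla]
Rule A changed 0 position(s).

0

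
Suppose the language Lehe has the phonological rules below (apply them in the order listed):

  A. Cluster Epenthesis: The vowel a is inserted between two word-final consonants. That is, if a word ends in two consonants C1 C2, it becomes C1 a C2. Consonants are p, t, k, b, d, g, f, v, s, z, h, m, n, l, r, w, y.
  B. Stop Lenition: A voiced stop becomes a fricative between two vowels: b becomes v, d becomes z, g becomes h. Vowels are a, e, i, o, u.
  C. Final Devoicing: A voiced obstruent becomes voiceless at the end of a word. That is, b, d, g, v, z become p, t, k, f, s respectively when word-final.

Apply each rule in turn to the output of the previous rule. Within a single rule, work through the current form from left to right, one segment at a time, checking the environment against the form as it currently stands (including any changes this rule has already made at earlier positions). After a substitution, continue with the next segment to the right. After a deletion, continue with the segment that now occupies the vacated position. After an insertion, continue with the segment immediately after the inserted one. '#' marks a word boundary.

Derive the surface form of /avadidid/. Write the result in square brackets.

A Cluster Epenthesis: no change — [avadidid]
B Stop Lenition: [avadidid] → [avazizid]
C Final Devoicing: [avazizid] → [avazizit]

[avazizit]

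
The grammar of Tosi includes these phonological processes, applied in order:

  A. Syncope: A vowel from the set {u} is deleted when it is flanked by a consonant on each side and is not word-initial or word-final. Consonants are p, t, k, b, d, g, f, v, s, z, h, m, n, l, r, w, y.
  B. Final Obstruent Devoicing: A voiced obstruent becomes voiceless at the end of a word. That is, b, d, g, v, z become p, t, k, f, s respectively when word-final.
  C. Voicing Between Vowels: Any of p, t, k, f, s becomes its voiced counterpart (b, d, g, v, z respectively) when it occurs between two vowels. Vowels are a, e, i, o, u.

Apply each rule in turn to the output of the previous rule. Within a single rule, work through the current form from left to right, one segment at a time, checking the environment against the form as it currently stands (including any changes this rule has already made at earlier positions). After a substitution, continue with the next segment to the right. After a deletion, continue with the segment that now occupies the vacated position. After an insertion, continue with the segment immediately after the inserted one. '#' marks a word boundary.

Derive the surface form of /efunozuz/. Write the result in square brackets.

A Syncope: [efunozuz] → [efnozz]
B Final Obstruent Devoicing: [efnozz] → [efnozs]
C Voicing Between Vowels: no change — [efnozs]

[efnozs]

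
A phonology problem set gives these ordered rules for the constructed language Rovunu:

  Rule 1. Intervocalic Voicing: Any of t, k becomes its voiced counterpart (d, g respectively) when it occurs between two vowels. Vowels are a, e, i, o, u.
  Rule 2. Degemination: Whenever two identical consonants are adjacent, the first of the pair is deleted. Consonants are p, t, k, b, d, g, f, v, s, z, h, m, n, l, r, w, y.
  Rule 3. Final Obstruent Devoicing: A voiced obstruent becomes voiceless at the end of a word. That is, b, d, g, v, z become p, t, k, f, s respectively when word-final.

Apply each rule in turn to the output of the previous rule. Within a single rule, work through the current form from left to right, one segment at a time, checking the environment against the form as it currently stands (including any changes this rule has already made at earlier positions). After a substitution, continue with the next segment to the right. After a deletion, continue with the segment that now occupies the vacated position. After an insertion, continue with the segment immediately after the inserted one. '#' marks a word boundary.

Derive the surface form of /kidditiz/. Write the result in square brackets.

Rule 1 Intervocalic Voicing: [kidditiz] → [kiddidiz]
Rule 2 Degemination: [kiddidiz] → [kididiz]
Rule 3 Final Obstruent Devoicing: [kididiz] → [kididis]

[kididis]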